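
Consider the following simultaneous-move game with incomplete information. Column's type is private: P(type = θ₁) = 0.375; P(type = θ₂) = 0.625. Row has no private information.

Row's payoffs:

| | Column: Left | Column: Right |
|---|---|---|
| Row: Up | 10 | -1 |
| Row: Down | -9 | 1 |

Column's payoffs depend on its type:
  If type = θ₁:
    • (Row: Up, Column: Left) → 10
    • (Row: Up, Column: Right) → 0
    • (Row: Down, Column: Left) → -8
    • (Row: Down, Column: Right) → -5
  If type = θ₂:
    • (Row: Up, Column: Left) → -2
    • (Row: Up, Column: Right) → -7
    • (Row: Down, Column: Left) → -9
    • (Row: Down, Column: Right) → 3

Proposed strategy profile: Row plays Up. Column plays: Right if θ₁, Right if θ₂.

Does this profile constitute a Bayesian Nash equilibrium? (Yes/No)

No

Row plays Up: E[Up] = 0.375·(-1) + 0.625·(-1) = -1; E[Down] = 1. Not best-responding. ✗
Column (type θ₁), facing Up: Left gives 10, Right gives 0. Proposed Right is not best — profitable deviation exists. ✗
Column (type θ₂), facing Up: Left gives -2, Right gives -7. Proposed Right is not best — profitable deviation exists. ✗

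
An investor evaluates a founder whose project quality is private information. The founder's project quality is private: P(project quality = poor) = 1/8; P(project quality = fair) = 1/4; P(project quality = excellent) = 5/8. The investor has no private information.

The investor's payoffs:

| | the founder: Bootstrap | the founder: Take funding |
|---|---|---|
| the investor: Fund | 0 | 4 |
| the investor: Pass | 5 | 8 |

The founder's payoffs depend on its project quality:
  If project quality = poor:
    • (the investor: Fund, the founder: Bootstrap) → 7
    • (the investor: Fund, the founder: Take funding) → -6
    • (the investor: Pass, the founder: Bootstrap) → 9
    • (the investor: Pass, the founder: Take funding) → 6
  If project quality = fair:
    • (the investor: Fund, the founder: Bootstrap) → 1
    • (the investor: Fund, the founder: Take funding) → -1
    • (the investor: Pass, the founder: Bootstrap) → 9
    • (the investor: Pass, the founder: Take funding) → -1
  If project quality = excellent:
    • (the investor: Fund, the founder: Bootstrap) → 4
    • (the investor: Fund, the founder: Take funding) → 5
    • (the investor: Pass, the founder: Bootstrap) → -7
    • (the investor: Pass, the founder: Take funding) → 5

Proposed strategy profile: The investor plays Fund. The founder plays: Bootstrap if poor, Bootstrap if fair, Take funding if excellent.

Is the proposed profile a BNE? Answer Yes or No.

The investor plays Fund: E[Fund] = 1/8·(0) + 1/4·(0) + 5/8·(4) = 5/2; E[Pass] = 55/8. Not best-responding. ✗
The founder (project quality poor), facing Fund: Bootstrap gives 7, Take funding gives -6. Proposed Bootstrap is best. ✓
The founder (project quality fair), facing Fund: Bootstrap gives 1, Take funding gives -1. Proposed Bootstrap is best. ✓
The founder (project quality excellent), facing Fund: Bootstrap gives 4, Take funding gives 5. Proposed Take funding is best. ✓

No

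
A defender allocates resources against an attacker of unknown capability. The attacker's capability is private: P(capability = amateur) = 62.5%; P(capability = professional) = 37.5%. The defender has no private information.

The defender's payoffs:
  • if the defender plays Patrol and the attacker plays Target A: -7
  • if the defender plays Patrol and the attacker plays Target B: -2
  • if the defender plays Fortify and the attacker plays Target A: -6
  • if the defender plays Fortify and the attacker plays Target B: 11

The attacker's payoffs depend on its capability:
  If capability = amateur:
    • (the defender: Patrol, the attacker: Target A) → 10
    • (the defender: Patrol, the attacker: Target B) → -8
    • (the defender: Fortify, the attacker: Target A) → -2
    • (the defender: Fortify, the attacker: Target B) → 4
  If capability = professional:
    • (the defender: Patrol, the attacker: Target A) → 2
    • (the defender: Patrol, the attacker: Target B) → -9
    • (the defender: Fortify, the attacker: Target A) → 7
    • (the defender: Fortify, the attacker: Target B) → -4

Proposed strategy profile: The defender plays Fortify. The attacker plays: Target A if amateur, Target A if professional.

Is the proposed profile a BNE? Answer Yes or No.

A profile is a BNE iff every type of every player is best-responding given beliefs about the other side.
The defender plays Fortify: E[Fortify] = 0.625·(-6) + 0.375·(-6) = -6; E[Patrol] = -7. Best-responding. ✓
The attacker (capability amateur), facing Fortify: Target A gives -2, Target B gives 4. Proposed Target A is not best — profitable deviation exists. ✗
The attacker (capability professional), facing Fortify: Target A gives 7, Target B gives -4. Proposed Target A is best. ✓

No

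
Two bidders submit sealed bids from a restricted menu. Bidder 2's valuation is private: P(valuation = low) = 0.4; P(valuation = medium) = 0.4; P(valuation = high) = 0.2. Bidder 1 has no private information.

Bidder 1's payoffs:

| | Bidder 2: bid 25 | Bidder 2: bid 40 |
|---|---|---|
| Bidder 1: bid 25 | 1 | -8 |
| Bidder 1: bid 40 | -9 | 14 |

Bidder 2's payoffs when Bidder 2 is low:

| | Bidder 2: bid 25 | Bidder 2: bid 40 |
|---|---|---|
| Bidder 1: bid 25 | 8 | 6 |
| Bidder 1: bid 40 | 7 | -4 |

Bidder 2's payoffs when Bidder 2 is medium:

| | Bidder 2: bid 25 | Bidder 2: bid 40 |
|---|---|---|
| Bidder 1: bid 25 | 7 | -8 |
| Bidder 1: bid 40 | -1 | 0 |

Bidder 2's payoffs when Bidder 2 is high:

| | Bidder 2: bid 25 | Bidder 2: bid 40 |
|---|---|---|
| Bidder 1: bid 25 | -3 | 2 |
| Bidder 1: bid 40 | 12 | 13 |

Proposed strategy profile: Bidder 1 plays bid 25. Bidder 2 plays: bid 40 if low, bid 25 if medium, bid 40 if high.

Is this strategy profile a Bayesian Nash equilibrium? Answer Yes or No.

Bidder 1 plays bid 25: E[bid 25] = 0.4·(-8) + 0.4·(1) + 0.2·(-8) = -4.4; E[bid 40] = 4.8. Not best-responding. ✗
Bidder 2 (valuation low), facing bid 25: bid 25 gives 8, bid 40 gives 6. Proposed bid 40 is not best — profitable deviation exists. ✗
Bidder 2 (valuation medium), facing bid 25: bid 25 gives 7, bid 40 gives -8. Proposed bid 25 is best. ✓
Bidder 2 (valuation high), facing bid 25: bid 25 gives -3, bid 40 gives 2. Proposed bid 40 is best. ✓

No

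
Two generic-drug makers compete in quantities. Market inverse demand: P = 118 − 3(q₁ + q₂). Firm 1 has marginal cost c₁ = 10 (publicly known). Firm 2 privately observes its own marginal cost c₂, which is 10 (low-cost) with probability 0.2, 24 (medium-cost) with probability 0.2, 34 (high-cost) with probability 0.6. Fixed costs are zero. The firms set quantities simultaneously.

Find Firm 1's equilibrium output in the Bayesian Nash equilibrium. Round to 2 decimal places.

Type-c best response for Firm 2: q₂(c) = (118 − c)/6 − q₁/2.
Firm 1 maximizes expected profit; its first-order condition is 118 − 6q₁ − 3E[q₂] − 10 = 0.
Substituting E[q₂] and solving: E[c₂] = 27.2, so q₁ = (118 − 2·10 + 27.2)/9 = 13.9111.

13.91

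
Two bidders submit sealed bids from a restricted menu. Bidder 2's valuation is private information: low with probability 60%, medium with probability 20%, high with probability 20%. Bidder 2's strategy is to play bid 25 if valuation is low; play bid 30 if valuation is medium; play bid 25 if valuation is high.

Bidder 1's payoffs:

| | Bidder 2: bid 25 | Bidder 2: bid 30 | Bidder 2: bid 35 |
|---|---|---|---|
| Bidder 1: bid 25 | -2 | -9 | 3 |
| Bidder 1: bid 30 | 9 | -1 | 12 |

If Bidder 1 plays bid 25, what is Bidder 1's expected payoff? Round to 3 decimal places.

-3.400

Take the expectation over Bidder 2's valuation, weighting each type's action by its prior probability.
E[bid 25] = 0.6·(-2) + 0.2·(-9) + 0.2·(-2) = (-1.2) + (-1.8) + (-0.4) = -3.4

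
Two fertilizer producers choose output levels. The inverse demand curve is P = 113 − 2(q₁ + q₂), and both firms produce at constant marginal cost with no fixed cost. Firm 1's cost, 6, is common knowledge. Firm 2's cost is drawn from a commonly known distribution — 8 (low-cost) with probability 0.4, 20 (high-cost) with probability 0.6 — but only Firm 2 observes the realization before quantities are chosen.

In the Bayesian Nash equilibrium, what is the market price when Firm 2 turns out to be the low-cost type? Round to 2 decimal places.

Firm 2 with cost c maximizes (113 − 2(q₁+q₂) − c)·q₂, giving q₂(c) = (113 − c − 2q₁)/4.
E[c₂] = 0.4·8 + 0.6·20 = 15.2
Firm 1's FOC against E[q₂] yields q₁ = (113 − 2·6 + E[c₂])/6 = (113 − 12 + 15.2)/6 = 19.3667.
q₂(low-cost) = 16.5667, so P = 113 − 2·(19.3667 + 16.5667) = 41.1333.

41.13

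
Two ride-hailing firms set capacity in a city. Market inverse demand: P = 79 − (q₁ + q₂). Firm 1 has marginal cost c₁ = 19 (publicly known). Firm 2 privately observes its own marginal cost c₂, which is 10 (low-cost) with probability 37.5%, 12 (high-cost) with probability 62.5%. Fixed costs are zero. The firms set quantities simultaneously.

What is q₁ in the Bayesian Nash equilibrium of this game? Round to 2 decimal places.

Type-c best response for Firm 2: q₂(c) = (79 − c)/2 − q₁/2.
Firm 1 maximizes expected profit; its first-order condition is 79 − 2q₁ − E[q₂] − 19 = 0.
Substituting E[q₂] and solving: E[c₂] = 11.25, so q₁ = (79 − 2·19 + 11.25)/3 = 17.4167.

17.42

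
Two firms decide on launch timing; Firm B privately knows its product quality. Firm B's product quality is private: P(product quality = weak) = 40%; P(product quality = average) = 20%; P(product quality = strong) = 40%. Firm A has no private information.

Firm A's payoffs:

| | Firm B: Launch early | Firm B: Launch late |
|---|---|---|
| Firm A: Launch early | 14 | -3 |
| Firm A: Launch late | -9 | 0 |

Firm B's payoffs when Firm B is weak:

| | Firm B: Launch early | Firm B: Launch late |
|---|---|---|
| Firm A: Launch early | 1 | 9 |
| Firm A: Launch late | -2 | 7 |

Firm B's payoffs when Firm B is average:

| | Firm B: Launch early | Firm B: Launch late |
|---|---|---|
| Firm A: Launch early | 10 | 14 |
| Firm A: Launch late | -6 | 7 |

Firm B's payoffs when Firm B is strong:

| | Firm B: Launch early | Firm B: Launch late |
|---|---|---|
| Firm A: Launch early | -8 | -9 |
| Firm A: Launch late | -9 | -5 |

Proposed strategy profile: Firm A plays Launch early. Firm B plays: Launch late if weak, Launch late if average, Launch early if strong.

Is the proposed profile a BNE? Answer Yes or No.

Yes

A profile is a BNE iff every type of every player is best-responding given beliefs about the other side.
Firm A plays Launch early: E[Launch early] = 0.4·(-3) + 0.2·(-3) + 0.4·(14) = 3.8; E[Launch late] = -3.6. Best-responding. ✓
Firm B (product quality weak), facing Launch early: Launch early gives 1, Launch late gives 9. Proposed Launch late is best. ✓
Firm B (product quality average), facing Launch early: Launch early gives 10, Launch late gives 14. Proposed Launch late is best. ✓
Firm B (product quality strong), facing Launch early: Launch early gives -8, Launch late gives -9. Proposed Launch early is best. ✓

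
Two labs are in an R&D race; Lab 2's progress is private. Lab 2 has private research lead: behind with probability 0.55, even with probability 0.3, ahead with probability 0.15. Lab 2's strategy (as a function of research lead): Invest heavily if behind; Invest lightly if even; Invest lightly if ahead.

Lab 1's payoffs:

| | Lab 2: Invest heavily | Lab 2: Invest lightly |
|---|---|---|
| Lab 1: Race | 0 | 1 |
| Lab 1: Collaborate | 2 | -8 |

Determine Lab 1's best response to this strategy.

Race

E[Race] = 0.55·(0) + 0.3·(1) + 0.15·(1) = 0.45
E[Collaborate] = 0.55·(2) + 0.3·(-8) + 0.15·(-8) = -2.5
Best response: Race (0.45 is the largest).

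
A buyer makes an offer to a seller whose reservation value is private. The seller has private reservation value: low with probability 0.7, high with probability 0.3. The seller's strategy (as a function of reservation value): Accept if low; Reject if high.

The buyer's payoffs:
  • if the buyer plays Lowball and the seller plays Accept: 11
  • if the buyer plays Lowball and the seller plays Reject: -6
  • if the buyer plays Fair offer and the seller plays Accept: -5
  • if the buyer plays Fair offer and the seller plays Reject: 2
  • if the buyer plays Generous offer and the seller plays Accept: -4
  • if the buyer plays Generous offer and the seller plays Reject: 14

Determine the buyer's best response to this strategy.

Lowball

E[Lowball] = 0.7·(11) + 0.3·(-6) = 5.9
E[Fair offer] = 0.7·(-5) + 0.3·(2) = -2.9
E[Generous offer] = 0.7·(-4) + 0.3·(14) = 1.4
Best response: Lowball (5.9 is the largest).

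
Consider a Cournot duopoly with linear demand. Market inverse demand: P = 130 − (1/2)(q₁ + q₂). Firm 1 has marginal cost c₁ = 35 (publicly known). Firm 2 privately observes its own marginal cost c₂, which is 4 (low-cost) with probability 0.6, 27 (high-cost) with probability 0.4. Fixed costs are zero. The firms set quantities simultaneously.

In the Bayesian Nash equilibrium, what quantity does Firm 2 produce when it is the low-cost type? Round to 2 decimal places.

101.60

Each type of Firm 2 best-responds to q₁; Firm 1 best-responds to the expected q₂ over Firm 2's types.
Firm 2 with cost c maximizes (130 − (1/2)(q₁+q₂) − c)·q₂, giving q₂(c) = (130 − c − (1/2)q₁).
E[c₂] = 0.6·4 + 0.4·27 = 13.2
Firm 1's FOC against E[q₂] yields q₁ = (130 − 2·35 + E[c₂])/(3/2) = (130 − 70 + 13.2)/(3/2) = 48.8.
q₂(low-cost) = (130 − 4 − (1/2)·48.8) = 101.6.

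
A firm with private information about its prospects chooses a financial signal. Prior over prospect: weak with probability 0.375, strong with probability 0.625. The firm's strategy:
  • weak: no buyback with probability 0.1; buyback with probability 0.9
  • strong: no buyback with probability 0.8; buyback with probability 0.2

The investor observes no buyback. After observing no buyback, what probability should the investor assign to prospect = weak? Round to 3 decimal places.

0.070

P(no buyback) = 0.375·0.1 + 0.625·0.8 = 0.5375
P(weak | no buyback) = (0.375·0.1) / 0.5375 = 0.0375 / 0.5375 = 0.0697674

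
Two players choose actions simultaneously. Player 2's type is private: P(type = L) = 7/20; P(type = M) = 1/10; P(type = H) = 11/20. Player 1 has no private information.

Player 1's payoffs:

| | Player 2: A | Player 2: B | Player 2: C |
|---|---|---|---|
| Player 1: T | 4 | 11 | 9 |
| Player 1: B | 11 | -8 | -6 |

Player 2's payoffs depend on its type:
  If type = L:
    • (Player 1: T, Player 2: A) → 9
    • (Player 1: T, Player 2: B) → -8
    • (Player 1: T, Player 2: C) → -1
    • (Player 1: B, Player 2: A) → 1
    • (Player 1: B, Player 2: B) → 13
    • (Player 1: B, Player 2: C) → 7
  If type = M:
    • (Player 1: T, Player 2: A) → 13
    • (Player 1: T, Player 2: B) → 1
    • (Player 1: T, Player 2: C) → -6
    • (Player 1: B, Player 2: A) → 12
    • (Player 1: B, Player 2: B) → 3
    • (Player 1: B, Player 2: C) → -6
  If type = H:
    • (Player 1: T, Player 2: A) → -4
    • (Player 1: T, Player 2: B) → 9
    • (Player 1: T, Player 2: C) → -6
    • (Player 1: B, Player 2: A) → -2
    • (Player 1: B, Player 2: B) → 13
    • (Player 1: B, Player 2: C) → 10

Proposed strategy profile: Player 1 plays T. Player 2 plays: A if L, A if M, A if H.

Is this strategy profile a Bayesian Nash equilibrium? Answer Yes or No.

Player 1 plays T: E[T] = 7/20·(4) + 1/10·(4) + 11/20·(4) = 4; E[B] = 11. Not best-responding. ✗
Player 2 (type L), facing T: A gives 9, B gives -8, C gives -1. Proposed A is best. ✓
Player 2 (type M), facing T: A gives 13, B gives 1, C gives -6. Proposed A is best. ✓
Player 2 (type H), facing T: A gives -4, B gives 9, C gives -6. Proposed A is not best — profitable deviation exists. ✗

No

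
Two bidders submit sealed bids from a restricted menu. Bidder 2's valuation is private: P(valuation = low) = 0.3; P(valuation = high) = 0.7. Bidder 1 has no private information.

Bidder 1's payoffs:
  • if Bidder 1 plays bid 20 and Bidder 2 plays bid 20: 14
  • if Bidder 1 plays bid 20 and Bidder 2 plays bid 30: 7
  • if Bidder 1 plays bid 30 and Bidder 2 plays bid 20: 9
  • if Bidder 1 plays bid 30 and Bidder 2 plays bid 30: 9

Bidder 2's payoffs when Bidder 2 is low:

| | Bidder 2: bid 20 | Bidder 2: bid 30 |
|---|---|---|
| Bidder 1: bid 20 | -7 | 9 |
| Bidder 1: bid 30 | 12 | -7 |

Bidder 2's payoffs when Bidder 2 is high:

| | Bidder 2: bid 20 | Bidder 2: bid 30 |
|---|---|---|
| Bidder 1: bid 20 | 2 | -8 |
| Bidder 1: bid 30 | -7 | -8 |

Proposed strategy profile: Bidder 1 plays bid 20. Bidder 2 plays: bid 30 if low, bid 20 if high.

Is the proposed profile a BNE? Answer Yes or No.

Bidder 1 plays bid 20: E[bid 20] = 0.3·(7) + 0.7·(14) = 11.9; E[bid 30] = 9. Best-responding. ✓
Bidder 2 (valuation low), facing bid 20: bid 20 gives -7, bid 30 gives 9. Proposed bid 30 is best. ✓
Bidder 2 (valuation high), facing bid 20: bid 20 gives 2, bid 30 gives -8. Proposed bid 20 is best. ✓

Yes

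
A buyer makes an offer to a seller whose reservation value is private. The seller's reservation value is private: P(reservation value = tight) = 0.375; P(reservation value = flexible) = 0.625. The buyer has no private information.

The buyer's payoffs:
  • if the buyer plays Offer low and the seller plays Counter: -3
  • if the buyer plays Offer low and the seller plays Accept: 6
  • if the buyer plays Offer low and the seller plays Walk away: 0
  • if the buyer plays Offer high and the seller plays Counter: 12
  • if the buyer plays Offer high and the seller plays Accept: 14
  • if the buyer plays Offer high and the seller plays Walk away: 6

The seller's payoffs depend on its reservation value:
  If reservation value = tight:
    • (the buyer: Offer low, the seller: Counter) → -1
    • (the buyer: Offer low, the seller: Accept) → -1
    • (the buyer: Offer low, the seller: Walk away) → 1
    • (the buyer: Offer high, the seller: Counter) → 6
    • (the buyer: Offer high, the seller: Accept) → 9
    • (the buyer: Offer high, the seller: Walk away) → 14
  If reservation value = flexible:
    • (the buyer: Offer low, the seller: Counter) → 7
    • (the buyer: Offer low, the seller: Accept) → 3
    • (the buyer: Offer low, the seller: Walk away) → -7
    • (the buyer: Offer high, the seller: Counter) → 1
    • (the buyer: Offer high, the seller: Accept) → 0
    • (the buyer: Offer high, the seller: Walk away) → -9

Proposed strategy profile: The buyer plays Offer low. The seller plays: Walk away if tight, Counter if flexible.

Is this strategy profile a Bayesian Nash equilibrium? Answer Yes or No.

A profile is a BNE iff every type of every player is best-responding given beliefs about the other side.
The buyer plays Offer low: E[Offer low] = 0.375·(0) + 0.625·(-3) = -1.875; E[Offer high] = 9.75. Not best-responding. ✗
The seller (reservation value tight), facing Offer low: Counter gives -1, Accept gives -1, Walk away gives 1. Proposed Walk away is best. ✓
The seller (reservation value flexible), facing Offer low: Counter gives 7, Accept gives 3, Walk away gives -7. Proposed Counter is best. ✓

No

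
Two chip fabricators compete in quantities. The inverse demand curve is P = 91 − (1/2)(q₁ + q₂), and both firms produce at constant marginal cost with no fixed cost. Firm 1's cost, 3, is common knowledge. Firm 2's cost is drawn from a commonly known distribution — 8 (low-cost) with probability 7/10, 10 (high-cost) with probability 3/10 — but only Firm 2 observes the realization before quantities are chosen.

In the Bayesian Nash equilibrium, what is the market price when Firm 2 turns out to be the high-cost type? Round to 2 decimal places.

Type-c best response for Firm 2: q₂(c) = (91 − c) − q₁/2.
Firm 1 maximizes expected profit; its first-order condition is 91 − q₁ − (1/2)E[q₂] − 3 = 0.
Substituting E[q₂] and solving: E[c₂] = 8.6, so q₁ = (91 − 2·3 + 8.6)/(3/2) = 62.4.
q₂(high-cost) = 49.8, so P = 91 − (1/2)·(62.4 + 49.8) = 34.9.

34.90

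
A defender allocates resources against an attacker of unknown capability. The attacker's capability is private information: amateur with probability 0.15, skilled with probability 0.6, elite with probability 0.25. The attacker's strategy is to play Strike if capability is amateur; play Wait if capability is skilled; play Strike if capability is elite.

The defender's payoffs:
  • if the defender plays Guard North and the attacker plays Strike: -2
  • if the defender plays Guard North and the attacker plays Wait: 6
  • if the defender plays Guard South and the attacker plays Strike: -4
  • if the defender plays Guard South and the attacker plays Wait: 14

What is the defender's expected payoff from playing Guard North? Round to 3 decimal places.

E[Guard North] = 0.15·(-2) + 0.6·6 + 0.25·(-2) = (-0.3) + 3.6 + (-0.5) = 2.8

2.800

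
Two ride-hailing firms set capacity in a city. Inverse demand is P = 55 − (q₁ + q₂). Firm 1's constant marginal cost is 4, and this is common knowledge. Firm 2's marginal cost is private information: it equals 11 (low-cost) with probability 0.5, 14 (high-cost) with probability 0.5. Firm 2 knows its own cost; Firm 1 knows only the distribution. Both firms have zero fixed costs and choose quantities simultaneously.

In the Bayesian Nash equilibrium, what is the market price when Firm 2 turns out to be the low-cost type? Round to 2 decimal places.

23.08

Firm 2 with cost c maximizes (55 − (q₁+q₂) − c)·q₂, giving q₂(c) = (55 − c − q₁)/2.
E[c₂] = 0.5·11 + 0.5·14 = 12.5
Firm 1's FOC against E[q₂] yields q₁ = (55 − 2·4 + E[c₂])/3 = (55 − 8 + 12.5)/3 = 19.8333.
q₂(low-cost) = 12.0833, so P = 55 − (19.8333 + 12.0833) = 23.0833.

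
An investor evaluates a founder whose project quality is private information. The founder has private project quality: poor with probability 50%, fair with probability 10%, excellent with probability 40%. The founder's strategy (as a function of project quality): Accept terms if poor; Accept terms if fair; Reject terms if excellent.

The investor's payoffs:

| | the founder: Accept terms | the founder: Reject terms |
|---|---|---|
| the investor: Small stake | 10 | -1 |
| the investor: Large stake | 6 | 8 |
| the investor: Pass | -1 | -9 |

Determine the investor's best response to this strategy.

Large stake

E[Small stake] = 0.5·(10) + 0.1·(10) + 0.4·(-1) = 5.6
E[Large stake] = 0.5·(6) + 0.1·(6) + 0.4·(8) = 6.8
E[Pass] = 0.5·(-1) + 0.1·(-1) + 0.4·(-9) = -4.2
Best response: Large stake (6.8 is the largest).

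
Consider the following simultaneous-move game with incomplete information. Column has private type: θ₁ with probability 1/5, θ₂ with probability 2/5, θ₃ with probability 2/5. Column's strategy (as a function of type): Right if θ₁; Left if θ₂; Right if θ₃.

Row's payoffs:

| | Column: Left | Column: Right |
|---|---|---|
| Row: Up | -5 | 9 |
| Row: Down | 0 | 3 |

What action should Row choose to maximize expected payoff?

Up

Compute Row's expected payoff for each action, taking the expectation over Column's type.
E[Up] = 1/5·(9) + 2/5·(-5) + 2/5·(9) = 17/5
E[Down] = 1/5·(3) + 2/5·(0) + 2/5·(3) = 9/5
Best response: Up (17/5 is the largest).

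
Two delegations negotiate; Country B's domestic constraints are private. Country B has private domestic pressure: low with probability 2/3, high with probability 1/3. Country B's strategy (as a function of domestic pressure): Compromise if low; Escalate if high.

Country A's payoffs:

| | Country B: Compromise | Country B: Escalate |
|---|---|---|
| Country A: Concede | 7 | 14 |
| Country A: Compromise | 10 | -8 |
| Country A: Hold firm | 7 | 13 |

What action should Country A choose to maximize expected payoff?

Compute Country A's expected payoff for each action, taking the expectation over Country B's type.
E[Concede] = 2/3·(7) + 1/3·(14) = 28/3
E[Compromise] = 2/3·(10) + 1/3·(-8) = 4
E[Hold firm] = 2/3·(7) + 1/3·(13) = 9
Best response: Concede (28/3 is the largest).

Concede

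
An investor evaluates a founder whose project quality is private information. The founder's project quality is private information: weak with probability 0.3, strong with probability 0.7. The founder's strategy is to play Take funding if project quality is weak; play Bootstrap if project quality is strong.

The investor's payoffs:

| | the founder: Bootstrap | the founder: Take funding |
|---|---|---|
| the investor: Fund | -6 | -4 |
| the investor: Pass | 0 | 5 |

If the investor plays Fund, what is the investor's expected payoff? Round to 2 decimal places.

-5.40

Take the expectation over the founder's project quality, weighting each type's action by its prior probability.
E[Fund] = 0.3·(-4) + 0.7·(-6) = (-1.2) + (-4.2) = -5.4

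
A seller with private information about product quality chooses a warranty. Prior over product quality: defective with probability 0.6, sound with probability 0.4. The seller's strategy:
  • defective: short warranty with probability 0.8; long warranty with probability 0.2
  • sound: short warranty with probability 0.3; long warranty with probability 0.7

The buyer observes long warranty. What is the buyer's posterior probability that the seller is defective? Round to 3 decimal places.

0.300

P(long warranty) = 0.6·0.2 + 0.4·0.7 = 0.4
P(defective | long warranty) = (0.6·0.2) / 0.4 = 0.12 / 0.4 = 0.3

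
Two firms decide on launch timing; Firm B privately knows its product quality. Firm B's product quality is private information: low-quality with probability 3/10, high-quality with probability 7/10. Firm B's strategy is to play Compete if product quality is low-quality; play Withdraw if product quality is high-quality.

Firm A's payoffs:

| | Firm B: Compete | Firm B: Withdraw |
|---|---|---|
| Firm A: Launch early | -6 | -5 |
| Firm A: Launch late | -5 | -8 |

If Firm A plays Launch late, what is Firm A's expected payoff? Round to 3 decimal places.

E[Launch late] = 3/10·(-5) + 7/10·(-8) = (-3/2) + (-28/5) = -71/10

-7.100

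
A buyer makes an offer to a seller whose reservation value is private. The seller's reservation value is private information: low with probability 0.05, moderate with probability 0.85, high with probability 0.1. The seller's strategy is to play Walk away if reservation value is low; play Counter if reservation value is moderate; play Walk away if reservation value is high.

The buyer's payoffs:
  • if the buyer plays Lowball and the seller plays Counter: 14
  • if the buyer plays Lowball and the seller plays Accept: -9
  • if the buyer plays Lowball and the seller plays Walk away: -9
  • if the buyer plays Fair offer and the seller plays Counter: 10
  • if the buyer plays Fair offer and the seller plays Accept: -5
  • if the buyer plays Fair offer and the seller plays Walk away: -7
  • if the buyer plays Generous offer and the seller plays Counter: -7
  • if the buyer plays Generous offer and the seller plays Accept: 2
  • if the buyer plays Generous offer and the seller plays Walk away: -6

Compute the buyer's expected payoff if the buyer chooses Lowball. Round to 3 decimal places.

Take the expectation over the seller's reservation value, weighting each type's action by its prior probability.
E[Lowball] = 0.05·(-9) + 0.85·14 + 0.1·(-9) = (-0.45) + 11.9 + (-0.9) = 10.55

10.550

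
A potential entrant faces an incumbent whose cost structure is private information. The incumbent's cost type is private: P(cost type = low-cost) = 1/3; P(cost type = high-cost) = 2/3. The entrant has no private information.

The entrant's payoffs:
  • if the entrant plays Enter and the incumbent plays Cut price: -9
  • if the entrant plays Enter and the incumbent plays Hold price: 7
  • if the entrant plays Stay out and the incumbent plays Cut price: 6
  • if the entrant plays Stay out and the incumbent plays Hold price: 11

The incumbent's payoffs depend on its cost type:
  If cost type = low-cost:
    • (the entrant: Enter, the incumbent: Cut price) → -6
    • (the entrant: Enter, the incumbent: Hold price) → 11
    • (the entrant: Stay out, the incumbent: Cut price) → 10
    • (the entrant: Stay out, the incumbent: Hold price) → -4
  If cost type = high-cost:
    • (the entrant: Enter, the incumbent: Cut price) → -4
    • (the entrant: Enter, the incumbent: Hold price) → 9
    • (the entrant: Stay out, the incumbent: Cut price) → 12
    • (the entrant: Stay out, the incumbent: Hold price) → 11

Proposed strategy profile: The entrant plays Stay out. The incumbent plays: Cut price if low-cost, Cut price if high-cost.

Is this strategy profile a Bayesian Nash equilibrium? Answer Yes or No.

Yes

The entrant plays Stay out: E[Stay out] = 1/3·(6) + 2/3·(6) = 6; E[Enter] = -9. Best-responding. ✓
The incumbent (cost type low-cost), facing Stay out: Cut price gives 10, Hold price gives -4. Proposed Cut price is best. ✓
The incumbent (cost type high-cost), facing Stay out: Cut price gives 12, Hold price gives 11. Proposed Cut price is best. ✓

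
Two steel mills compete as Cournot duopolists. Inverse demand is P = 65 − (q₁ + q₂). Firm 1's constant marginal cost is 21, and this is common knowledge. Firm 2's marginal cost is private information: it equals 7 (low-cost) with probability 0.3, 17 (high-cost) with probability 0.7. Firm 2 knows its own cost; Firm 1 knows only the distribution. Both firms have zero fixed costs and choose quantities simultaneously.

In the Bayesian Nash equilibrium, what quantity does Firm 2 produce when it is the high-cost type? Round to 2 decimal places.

17.83

Type-c best response for Firm 2: q₂(c) = (65 − c)/2 − q₁/2.
Firm 1 maximizes expected profit; its first-order condition is 65 − 2q₁ − E[q₂] − 21 = 0.
Substituting E[q₂] and solving: E[c₂] = 14, so q₁ = (65 − 2·21 + 14)/3 = 12.3333.
q₂(high-cost) = (65 − 17 − 12.3333)/2 = 17.8333.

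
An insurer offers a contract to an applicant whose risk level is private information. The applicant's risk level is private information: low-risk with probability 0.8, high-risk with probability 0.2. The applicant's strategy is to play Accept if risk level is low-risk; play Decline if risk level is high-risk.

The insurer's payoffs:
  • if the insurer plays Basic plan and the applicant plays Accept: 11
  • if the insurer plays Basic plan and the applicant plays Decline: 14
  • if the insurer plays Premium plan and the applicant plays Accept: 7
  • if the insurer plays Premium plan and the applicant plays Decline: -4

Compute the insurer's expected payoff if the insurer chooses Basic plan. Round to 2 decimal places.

E[Basic plan] = 0.8·11 + 0.2·14 = 8.8 + 2.8 = 11.6

11.60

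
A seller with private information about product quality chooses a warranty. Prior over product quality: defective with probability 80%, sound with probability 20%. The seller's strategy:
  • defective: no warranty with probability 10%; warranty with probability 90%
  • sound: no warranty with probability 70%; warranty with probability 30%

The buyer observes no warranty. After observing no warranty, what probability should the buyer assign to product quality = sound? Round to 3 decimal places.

0.636

P(no warranty) = 0.8·0.1 + 0.2·0.7 = 0.22
P(sound | no warranty) = (0.2·0.7) / 0.22 = 0.14 / 0.22 = 0.636364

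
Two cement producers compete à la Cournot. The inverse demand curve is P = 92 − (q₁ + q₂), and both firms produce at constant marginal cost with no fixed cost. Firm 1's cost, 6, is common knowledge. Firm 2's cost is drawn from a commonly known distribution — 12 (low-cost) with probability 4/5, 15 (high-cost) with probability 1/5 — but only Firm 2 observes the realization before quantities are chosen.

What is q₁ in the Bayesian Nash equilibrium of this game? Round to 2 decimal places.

30.87

Each type of Firm 2 best-responds to q₁; Firm 1 best-responds to the expected q₂ over Firm 2's types.
Firm 2 with cost c maximizes (92 − (q₁+q₂) − c)·q₂, giving q₂(c) = (92 − c − q₁)/2.
E[c₂] = 4/5·12 + 1/5·15 = 12.6
Firm 1's FOC against E[q₂] yields q₁ = (92 − 2·6 + E[c₂])/3 = (92 − 12 + 12.6)/3 = 30.8667.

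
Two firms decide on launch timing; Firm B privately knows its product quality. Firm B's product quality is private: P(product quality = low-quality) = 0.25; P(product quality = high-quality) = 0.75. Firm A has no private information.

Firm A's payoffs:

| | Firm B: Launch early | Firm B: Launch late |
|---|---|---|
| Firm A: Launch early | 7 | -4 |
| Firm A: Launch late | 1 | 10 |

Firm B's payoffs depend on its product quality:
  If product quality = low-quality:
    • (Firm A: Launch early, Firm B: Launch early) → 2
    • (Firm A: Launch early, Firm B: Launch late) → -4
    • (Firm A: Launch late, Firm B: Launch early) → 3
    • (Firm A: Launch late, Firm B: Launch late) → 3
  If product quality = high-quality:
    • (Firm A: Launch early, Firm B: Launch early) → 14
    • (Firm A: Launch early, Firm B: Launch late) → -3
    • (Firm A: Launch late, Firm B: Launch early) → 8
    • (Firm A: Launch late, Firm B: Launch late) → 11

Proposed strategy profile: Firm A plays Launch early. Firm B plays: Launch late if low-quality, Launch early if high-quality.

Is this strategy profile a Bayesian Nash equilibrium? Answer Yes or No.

No

Firm A plays Launch early: E[Launch early] = 0.25·(-4) + 0.75·(7) = 4.25; E[Launch late] = 3.25. Best-responding. ✓
Firm B (product quality low-quality), facing Launch early: Launch early gives 2, Launch late gives -4. Proposed Launch late is not best — profitable deviation exists. ✗
Firm B (product quality high-quality), facing Launch early: Launch early gives 14, Launch late gives -3. Proposed Launch early is best. ✓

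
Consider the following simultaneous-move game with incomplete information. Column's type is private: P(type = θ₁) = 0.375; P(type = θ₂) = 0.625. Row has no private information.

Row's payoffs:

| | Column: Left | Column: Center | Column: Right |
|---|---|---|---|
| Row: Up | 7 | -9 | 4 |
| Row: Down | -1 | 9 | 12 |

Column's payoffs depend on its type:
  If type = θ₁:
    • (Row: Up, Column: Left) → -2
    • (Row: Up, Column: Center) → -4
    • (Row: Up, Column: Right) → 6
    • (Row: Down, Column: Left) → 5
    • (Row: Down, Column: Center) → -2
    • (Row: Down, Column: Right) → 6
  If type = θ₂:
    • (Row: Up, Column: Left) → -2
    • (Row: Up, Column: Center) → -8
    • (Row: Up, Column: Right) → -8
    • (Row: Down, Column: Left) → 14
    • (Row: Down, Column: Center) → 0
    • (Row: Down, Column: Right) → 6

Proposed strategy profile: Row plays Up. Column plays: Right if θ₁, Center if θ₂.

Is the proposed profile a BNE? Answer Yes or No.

A profile is a BNE iff every type of every player is best-responding given beliefs about the other side.
Row plays Up: E[Up] = 0.375·(4) + 0.625·(-9) = -4.125; E[Down] = 10.125. Not best-responding. ✗
Column (type θ₁), facing Up: Left gives -2, Center gives -4, Right gives 6. Proposed Right is best. ✓
Column (type θ₂), facing Up: Left gives -2, Center gives -8, Right gives -8. Proposed Center is not best — profitable deviation exists. ✗

No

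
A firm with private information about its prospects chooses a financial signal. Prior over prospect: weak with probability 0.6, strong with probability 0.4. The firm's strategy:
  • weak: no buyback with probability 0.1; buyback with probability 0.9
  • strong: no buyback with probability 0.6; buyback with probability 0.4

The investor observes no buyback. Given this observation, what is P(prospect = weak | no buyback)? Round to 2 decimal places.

0.20

P(no buyback) = 0.6·0.1 + 0.4·0.6 = 0.3
P(weak | no buyback) = (0.6·0.1) / 0.3 = 0.06 / 0.3 = 0.2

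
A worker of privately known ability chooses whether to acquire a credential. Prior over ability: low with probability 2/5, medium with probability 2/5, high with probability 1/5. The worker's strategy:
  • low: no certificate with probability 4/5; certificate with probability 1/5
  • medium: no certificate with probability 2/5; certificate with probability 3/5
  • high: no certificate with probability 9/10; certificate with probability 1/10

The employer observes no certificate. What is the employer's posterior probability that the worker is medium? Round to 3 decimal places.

P(no certificate) = (2/5)·(4/5) + (2/5)·(2/5) + (1/5)·(9/10) = 33/50
P(medium | no certificate) = ((2/5)·(2/5)) / (33/50) = (4/25) / (33/50) = 8/33

0.242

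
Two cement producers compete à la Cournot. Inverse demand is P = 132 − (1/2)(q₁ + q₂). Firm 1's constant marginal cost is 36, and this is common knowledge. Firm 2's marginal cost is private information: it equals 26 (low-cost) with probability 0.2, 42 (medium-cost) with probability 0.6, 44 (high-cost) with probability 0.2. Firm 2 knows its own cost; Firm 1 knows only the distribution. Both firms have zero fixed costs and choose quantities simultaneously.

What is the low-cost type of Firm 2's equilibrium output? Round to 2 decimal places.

Firm 2 with cost c maximizes (132 − (1/2)(q₁+q₂) − c)·q₂, giving q₂(c) = (132 − c − (1/2)q₁).
E[c₂] = 0.2·26 + 0.6·42 + 0.2·44 = 39.2
Firm 1's FOC against E[q₂] yields q₁ = (132 − 2·36 + E[c₂])/(3/2) = (132 − 72 + 39.2)/(3/2) = 66.1333.
q₂(low-cost) = (132 − 26 − (1/2)·66.1333) = 72.9333.

72.93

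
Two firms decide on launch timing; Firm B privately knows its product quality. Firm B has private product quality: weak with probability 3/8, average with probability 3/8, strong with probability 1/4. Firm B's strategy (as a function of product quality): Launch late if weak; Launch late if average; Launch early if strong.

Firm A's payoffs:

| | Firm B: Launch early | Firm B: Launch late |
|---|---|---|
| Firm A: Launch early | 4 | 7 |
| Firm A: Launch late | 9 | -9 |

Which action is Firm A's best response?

Compute Firm A's expected payoff for each action, taking the expectation over Firm B's type.
E[Launch early] = 3/8·(7) + 3/8·(7) + 1/4·(4) = 25/4
E[Launch late] = 3/8·(-9) + 3/8·(-9) + 1/4·(9) = -9/2
Best response: Launch early (25/4 is the largest).

Launch early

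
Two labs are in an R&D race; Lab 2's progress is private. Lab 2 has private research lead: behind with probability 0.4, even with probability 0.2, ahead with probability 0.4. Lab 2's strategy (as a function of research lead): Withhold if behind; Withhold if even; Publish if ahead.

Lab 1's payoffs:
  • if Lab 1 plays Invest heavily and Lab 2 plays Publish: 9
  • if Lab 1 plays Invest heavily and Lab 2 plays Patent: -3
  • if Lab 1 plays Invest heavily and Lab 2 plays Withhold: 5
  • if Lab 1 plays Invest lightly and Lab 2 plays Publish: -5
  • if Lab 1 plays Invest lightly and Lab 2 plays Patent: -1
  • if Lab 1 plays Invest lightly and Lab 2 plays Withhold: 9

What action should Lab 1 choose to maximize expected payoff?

Invest heavily

Compute Lab 1's expected payoff for each action, taking the expectation over Lab 2's type.
E[Invest heavily] = 0.4·(5) + 0.2·(5) + 0.4·(9) = 6.6
E[Invest lightly] = 0.4·(9) + 0.2·(9) + 0.4·(-5) = 3.4
Best response: Invest heavily (6.6 is the largest).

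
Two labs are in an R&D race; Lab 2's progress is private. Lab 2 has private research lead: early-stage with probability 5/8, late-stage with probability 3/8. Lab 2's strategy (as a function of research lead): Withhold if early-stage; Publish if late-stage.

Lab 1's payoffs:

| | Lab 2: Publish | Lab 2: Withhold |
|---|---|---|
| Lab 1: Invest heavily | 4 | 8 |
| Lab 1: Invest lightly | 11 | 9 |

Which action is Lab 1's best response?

Invest lightly

Compute Lab 1's expected payoff for each action, taking the expectation over Lab 2's type.
E[Invest heavily] = 5/8·(8) + 3/8·(4) = 13/2
E[Invest lightly] = 5/8·(9) + 3/8·(11) = 39/4
Best response: Invest lightly (39/4 is the largest).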